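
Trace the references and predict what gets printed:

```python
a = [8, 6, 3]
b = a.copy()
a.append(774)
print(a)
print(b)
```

Key concept: list.copy() creates independent copy.
Step by step:
`a = [8, 6, 3]` → a = [8, 6, 3]
`b = a.copy()` → b = [8, 6, 3]
`a.append(774)` → a = [8, 6, 3, 774]
`print(a)` → prints [8, 6, 3, 774]
`print(b)` → prints [8, 6, 3]

Answer:
[8, 6, 3, 774]
[8, 6, 3]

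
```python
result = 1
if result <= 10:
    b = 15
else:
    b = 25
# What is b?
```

Trace:
`result = 1` → result = 1
`if result <= 10: ...` → result <= 10 is True → b = 15
So b = 15

Answer: 15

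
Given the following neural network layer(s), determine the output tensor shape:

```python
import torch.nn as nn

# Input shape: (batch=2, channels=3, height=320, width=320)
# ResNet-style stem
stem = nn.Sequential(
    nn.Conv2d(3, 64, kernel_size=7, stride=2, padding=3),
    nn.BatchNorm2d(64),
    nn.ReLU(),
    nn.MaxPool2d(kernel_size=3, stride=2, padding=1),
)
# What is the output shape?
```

Input: (2, 3, 320, 320) -> after Conv2d 7x7 stride=2: (2, 64, 160, 160) -> Output: (2, 64, 80, 80)

Answer: (2, 64, 80, 80)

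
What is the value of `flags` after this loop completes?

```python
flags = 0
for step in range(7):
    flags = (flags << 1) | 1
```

Build 7 consecutive 1-bits: 0b1111111
`flags` takes the values: 0 → 1 → 3 → 7 → 15 → 31 → 63 → 127

Answer: 127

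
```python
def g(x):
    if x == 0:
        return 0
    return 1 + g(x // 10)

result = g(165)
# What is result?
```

Count of digits of 165: 3

Answer: 3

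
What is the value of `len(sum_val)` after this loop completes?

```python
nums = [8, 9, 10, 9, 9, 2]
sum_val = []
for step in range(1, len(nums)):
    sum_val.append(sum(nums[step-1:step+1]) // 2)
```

Number of 2-element averages
`sum_val` takes the values: [] → [8] → [8, 9] → [8, 9, 9] → [8, 9, 9, 9] → [8, 9, 9, 9, 5]
So `len(sum_val)` = 5

Answer: 5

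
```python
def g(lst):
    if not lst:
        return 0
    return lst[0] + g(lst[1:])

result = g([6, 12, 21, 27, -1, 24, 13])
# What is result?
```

6 + 12 + 21 + 27 + (-1) + 24 + 13 + 0 = 102

Answer: 102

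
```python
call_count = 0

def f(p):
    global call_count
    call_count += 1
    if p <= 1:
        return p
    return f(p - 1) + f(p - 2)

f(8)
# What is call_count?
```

Calls(p) = 1 + Calls(p-1) + Calls(p-2); Calls(0)=Calls(1)=1. For p=8 this gives 67.

Answer: 67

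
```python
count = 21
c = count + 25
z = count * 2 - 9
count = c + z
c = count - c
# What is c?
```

Trace:
`count = 21` → count = 21
`c = count + 25` → c = 46
`z = count * 2 - 9` → z = 33
`count = c + z` → count = 79
`c = count - c` → c = 33
So c = 33

Answer: 33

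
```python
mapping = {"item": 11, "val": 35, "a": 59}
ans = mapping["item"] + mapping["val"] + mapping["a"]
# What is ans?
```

Trace:
`mapping = {"item": 11, "val": 35, "a": 59}` → mapping = {'item': 11, 'val': 35, 'a': 59}
`ans = mapping["item"] + mapping["val"] + mapping["a"]` → ans = 105
So ans = 105

Answer: 105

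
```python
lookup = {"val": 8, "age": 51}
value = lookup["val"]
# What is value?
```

Trace:
`lookup = {"val": 8, "age": 51}` → lookup = {'val': 8, 'age': 51}
`value = lookup["val"]` → value = 8
So value = 8

Answer: 8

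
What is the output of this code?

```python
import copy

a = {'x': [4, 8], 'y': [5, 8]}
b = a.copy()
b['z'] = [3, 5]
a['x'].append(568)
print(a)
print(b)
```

Key concept: shallow copy of dict with mutable values.
Step by step:
`a = {'x': [4, 8], 'y': [5, 8]}` → a = {'x': [4, 8], 'y': [5, 8]}
`b = a.copy()` → b = {'x': [4, 8], 'y': [5, 8]}
`b['z'] = [3, 5]` → b = {'x': [4, 8], 'y': [5, 8], 'z': [3, 5]}
`a['x'].append(568)` → a = {'x': [4, 8, 568], 'y': [5, 8]}; b = {'x': [4, 8, 568], 'y': [5, 8], 'z': [3, 5]}
`print(a)` → prints {'x': [4, 8, 568], 'y': [5, 8]}
`print(b)` → prints {'x': [4, 8, 568], 'y': [5, 8], 'z': [3, 5]}

Answer:
{'x': [4, 8, 568], 'y': [5, 8]}
{'x': [4, 8, 568], 'y': [5, 8], 'z': [3, 5]}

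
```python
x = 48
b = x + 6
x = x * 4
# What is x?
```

Trace:
`x = 48` → x = 48
`b = x + 6` → b = 54
`x = x * 4` → x = 192
So x = 192

Answer: 192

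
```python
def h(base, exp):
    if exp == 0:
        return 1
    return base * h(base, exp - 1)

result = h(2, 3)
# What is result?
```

h(2, 3) = 2 * 2 * 2 = 8

Answer: 8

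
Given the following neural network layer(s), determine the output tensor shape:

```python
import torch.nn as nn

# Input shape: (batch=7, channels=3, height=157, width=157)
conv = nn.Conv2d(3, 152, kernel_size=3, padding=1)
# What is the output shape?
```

Input: (7, 3, 157, 157) -> Output: (7, 152, 157, 157)

Answer: (7, 152, 157, 157)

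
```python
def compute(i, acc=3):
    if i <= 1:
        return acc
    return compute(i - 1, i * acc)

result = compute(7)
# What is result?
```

Accumulator trace (n, acc): (7, 3) -> (6, 21) -> (5, 126) -> (4, 630) -> (3, 2520) -> (2, 7560) -> (1, 15120) -> return 15120

Answer: 15120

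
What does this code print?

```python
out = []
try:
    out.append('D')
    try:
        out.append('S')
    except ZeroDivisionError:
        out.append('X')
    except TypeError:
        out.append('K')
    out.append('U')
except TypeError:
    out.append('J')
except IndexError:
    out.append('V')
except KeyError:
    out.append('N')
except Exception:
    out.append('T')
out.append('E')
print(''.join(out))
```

Execution trace: 'D' (try body) → 'S' (inner try body, no exception) → 'U' (try body, no exception) → 'E' (after the try/except). Output: DSUE

Answer: DSUE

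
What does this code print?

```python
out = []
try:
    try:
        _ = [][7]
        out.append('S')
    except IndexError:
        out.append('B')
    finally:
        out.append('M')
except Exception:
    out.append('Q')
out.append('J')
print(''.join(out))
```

Execution trace: 'B' (inner except IndexError) → 'M' (inner finally) → 'J' (after the try/except). Output: BMJ

Answer: BMJ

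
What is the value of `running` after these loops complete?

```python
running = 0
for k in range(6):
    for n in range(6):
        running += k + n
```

Sum of all k+n for k,n in 6x6
`running` takes the values: 0 → 1 → 3 → 6 → 10 → 15 → 16 → 18 → 21 → 25 → 30 → 36 → 38 → 41 → 45 → 50 → 56 → 63 → 66 → 70 → 75 → 81 → 88 → 96 → 100 → 105 → 111 → 118 → 126 → 135 → 140 → 146 → 153 → 161 → 170 → 180

Answer: 180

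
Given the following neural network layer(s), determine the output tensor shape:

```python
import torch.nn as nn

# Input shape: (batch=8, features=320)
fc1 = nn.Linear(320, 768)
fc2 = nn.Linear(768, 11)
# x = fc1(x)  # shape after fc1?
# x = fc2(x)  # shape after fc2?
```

Input: (8, 320) -> after fc1: (8, 768) -> Output: (8, 11)

Answer: (8, 11)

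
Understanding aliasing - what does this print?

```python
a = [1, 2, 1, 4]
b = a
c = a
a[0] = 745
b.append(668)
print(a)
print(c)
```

Key concept: multiple aliases.
Step by step:
`a = [1, 2, 1, 4]` → a = [1, 2, 1, 4]
`b = a` → b = [1, 2, 1, 4] (same object as a)
`c = a` → c = [1, 2, 1, 4] (same object as a, b)
`a[0] = 745` → a = [745, 2, 1, 4] (same object as b, c); b = [745, 2, 1, 4] (same object as a, c); c = [745, 2, 1, 4] (same object as a, b)
`b.append(668)` → a = [745, 2, 1, 4, 668] (same object as b, c); b = [745, 2, 1, 4, 668] (same object as a, c); c = [745, 2, 1, 4, 668] (same object as a, b)
`print(a)` → prints [745, 2, 1, 4, 668]
`print(c)` → prints [745, 2, 1, 4, 668]

Answer:
[745, 2, 1, 4, 668]
[745, 2, 1, 4, 668]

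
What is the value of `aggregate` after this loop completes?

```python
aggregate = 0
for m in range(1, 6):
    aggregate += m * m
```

Sum of squares 1² to 5² = 55
`aggregate` takes the values: 0 → 1 → 5 → 14 → 30 → 55

Answer: 55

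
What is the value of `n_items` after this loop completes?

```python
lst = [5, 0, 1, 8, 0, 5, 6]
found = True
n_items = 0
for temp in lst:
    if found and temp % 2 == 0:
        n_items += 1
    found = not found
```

Count even values at even positions
`n_items` takes the values: 0 → 1 → 2

Answer: 2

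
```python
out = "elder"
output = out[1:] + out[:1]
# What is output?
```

Trace:
`out = "elder"` → out = 'elder'
`output = out[1:] + out[:1]` → output = 'ldere'
So output = 'ldere'

Answer: 'ldere'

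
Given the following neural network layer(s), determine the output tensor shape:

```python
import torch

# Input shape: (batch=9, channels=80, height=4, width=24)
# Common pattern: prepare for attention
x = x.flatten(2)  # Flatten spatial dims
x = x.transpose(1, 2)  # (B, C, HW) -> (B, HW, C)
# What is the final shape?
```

Input: (9, 80, 4, 24) -> after flatten(2): (9, 80, 96) -> Output: (9, 96, 80)

Answer: (9, 96, 80)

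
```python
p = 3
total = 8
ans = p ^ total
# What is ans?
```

Trace:
`p = 3` → p = 3
`total = 8` → total = 8
`ans = p ^ total` → ans = 11
So ans = 11

Answer: 11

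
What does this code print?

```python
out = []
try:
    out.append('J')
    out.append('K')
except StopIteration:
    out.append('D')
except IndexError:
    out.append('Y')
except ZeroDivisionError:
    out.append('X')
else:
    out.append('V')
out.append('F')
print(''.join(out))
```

Execution trace: 'J' (try body) → 'K' (try body, no exception) → 'V' (else) → 'F' (after the try/except). Output: JKVF

Answer: JKVF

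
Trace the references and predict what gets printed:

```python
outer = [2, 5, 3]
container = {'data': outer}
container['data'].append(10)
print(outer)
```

Key concept: dict holds reference to list.
Step by step:
`outer = [2, 5, 3]` → outer = [2, 5, 3]
`container = {'data': outer}` → container = {'data': [2, 5, 3]}
`container['data'].append(10)` → outer = [2, 5, 3, 10]; container = {'data': [2, 5, 3, 10]}
`print(outer)` → prints [2, 5, 3, 10]

Answer: [2, 5, 3, 10]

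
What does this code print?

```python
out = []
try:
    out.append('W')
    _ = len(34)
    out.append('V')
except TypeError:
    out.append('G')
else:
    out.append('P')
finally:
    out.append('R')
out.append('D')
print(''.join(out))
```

Execution trace: 'W' (try body) → 'G' (except TypeError) → 'R' (finally) → 'D' (after the try/except). Output: WGRD

Answer: WGRD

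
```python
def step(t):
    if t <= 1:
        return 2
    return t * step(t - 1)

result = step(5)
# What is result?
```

step(5) = 5 * 4 * 3 * 2 * 2 = 240

Answer: 240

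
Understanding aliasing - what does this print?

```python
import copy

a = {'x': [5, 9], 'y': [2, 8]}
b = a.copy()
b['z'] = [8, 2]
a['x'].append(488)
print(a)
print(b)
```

Key concept: shallow copy of dict with mutable values.
Step by step:
`a = {'x': [5, 9], 'y': [2, 8]}` → a = {'x': [5, 9], 'y': [2, 8]}
`b = a.copy()` → b = {'x': [5, 9], 'y': [2, 8]}
`b['z'] = [8, 2]` → b = {'x': [5, 9], 'y': [2, 8], 'z': [8, 2]}
`a['x'].append(488)` → a = {'x': [5, 9, 488], 'y': [2, 8]}; b = {'x': [5, 9, 488], 'y': [2, 8], 'z': [8, 2]}
`print(a)` → prints {'x': [5, 9, 488], 'y': [2, 8]}
`print(b)` → prints {'x': [5, 9, 488], 'y': [2, 8], 'z': [8, 2]}

Answer:
{'x': [5, 9, 488], 'y': [2, 8]}
{'x': [5, 9, 488], 'y': [2, 8], 'z': [8, 2]}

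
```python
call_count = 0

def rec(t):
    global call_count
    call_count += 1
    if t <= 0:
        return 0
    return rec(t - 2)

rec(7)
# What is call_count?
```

Linear recursion stepping by 2: 5 calls from t=7 down to ≤0.

Answer: 5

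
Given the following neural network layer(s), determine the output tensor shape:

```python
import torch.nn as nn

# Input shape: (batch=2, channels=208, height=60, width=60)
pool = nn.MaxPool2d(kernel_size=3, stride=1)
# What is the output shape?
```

Input: (2, 208, 60, 60) -> Output: (2, 208, 58, 58)

Answer: (2, 208, 58, 58)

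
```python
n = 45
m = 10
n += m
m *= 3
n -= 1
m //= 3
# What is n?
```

Trace:
`n = 45` → n = 45
`m = 10` → m = 10
`n += m` → n = 55
`m *= 3` → m = 30
`n -= 1` → n = 54
`m //= 3` → m = 10
So n = 54

Answer: 54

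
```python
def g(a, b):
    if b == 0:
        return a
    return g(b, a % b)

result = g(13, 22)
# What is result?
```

g(13, 22) -> g(22, 13) -> g(13, 9) -> g(9, 4) -> g(4, 1) -> g(1, 0) -> 1

Answer: 1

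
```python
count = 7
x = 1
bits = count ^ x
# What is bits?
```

Trace:
`count = 7` → count = 7
`x = 1` → x = 1
`bits = count ^ x` → bits = 6
So bits = 6

Answer: 6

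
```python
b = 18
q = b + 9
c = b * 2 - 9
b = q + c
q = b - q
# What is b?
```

Trace:
`b = 18` → b = 18
`q = b + 9` → q = 27
`c = b * 2 - 9` → c = 27
`b = q + c` → b = 54
`q = b - q` → q = 27
So b = 54

Answer: 54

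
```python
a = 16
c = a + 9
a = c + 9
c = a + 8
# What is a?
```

Trace:
`a = 16` → a = 16
`c = a + 9` → c = 25
`a = c + 9` → a = 34
`c = a + 8` → c = 42
So a = 34

Answer: 34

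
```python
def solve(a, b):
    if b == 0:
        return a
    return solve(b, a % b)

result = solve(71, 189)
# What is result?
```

solve(71, 189) -> solve(189, 71) -> solve(71, 47) -> solve(47, 24) -> solve(24, 23) -> solve(23, 1) -> solve(1, 0) -> 1

Answer: 1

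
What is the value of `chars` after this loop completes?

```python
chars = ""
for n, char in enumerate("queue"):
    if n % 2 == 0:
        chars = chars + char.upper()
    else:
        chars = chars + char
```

Uppercase even positions in 'queue'
`chars` takes the values: "" → "Q" → "Qu" → "QuE" → "QuEu" → "QuEuE"

Answer: "QuEuE"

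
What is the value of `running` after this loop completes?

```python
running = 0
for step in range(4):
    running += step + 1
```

Start at 0, add 1 to 4 = 10
`running` takes the values: 0 → 1 → 3 → 6 → 10

Answer: 10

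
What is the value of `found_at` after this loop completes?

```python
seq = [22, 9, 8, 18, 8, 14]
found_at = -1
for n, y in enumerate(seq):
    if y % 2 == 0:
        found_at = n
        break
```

First even number index in [22, 9, 8, 18, 8, 14]
`found_at` takes the values: -1 → 0

Answer: 0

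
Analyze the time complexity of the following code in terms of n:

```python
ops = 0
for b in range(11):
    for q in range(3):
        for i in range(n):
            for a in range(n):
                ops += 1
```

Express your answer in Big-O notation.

Each loop level contributes: 1 × 1 × n × n. Multiplying the contributions gives O(n^2).

Answer: O(n^2)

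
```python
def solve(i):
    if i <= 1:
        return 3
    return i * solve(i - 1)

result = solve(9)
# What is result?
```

solve(9) = 9 * 8 * 7 * 6 * 5 * 4 * 3 * 2 * 3 = 1088640

Answer: 1088640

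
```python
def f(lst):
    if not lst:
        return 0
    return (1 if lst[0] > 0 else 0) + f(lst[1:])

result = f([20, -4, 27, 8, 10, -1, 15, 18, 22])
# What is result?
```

Count of positive elements in [20, -4, 27, 8, 10, -1, 15, 18, 22] = 7

Answer: 7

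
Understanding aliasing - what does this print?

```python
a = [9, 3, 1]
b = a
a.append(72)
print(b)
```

Key concept: basic list aliasing.
Step by step:
`a = [9, 3, 1]` → a = [9, 3, 1]
`b = a` → b = [9, 3, 1] (same object as a)
`a.append(72)` → a = [9, 3, 1, 72] (same object as b); b = [9, 3, 1, 72] (same object as a)
`print(b)` → prints [9, 3, 1, 72]

Answer: [9, 3, 1, 72]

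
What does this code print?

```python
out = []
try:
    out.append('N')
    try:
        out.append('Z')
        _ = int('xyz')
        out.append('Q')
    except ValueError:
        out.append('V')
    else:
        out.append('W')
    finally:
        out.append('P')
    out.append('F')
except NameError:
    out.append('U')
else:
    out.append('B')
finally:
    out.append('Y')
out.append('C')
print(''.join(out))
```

Execution trace: 'N' (try body) → 'Z' (inner try body) → 'V' (inner except ValueError) → 'P' (inner finally) → 'F' (try body, no exception) → 'B' (else) → 'Y' (finally) → 'C' (after the try/except). Output: NZVPFBYC

Answer: NZVPFBYC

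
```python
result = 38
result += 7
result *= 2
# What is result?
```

Trace:
`result = 38` → result = 38
`result += 7` → result = 45
`result *= 2` → result = 90
So result = 90

Answer: 90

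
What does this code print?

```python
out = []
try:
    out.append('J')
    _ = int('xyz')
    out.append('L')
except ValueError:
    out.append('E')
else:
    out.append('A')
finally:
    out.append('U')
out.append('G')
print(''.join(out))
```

Execution trace: 'J' (try body) → 'E' (except ValueError) → 'U' (finally) → 'G' (after the try/except). Output: JEUG

Answer: JEUG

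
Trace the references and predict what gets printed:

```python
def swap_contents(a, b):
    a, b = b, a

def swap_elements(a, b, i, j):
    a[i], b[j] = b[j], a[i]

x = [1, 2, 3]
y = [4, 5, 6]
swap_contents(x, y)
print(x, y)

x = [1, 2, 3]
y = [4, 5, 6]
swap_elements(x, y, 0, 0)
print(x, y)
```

Key concept: parameter rebinding vs mutation.
Step by step:
`x = [1, 2, 3]` → x = [1, 2, 3]
`y = [4, 5, 6]` → y = [4, 5, 6]
`swap_contents(x, y)` → no visible change to tracked variables
`print(x, y)` → prints [1, 2, 3] [4, 5, 6]
`x = [1, 2, 3]` → x = [1, 2, 3]
`y = [4, 5, 6]` → y = [4, 5, 6]
`swap_elements(x, y, 0, 0)` → x = [4, 2, 3]; y = [1, 5, 6]
`print(x, y)` → prints [4, 2, 3] [1, 5, 6]

Answer:
[1, 2, 3] [4, 5, 6]
[4, 2, 3] [1, 5, 6]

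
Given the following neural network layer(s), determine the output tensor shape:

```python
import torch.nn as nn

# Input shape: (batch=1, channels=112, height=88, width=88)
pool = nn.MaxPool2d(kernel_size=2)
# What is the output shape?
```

Input: (1, 112, 88, 88) -> Output: (1, 112, 44, 44)

Answer: (1, 112, 44, 44)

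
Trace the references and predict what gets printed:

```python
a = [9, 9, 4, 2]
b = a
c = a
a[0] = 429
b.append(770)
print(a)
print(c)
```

Key concept: multiple aliases.
Step by step:
`a = [9, 9, 4, 2]` → a = [9, 9, 4, 2]
`b = a` → b = [9, 9, 4, 2] (same object as a)
`c = a` → c = [9, 9, 4, 2] (same object as a, b)
`a[0] = 429` → a = [429, 9, 4, 2] (same object as b, c); b = [429, 9, 4, 2] (same object as a, c); c = [429, 9, 4, 2] (same object as a, b)
`b.append(770)` → a = [429, 9, 4, 2, 770] (same object as b, c); b = [429, 9, 4, 2, 770] (same object as a, c); c = [429, 9, 4, 2, 770] (same object as a, b)
`print(a)` → prints [429, 9, 4, 2, 770]
`print(c)` → prints [429, 9, 4, 2, 770]

Answer:
[429, 9, 4, 2, 770]
[429, 9, 4, 2, 770]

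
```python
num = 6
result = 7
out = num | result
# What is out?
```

Trace:
`num = 6` → num = 6
`result = 7` → result = 7
`out = num | result` → out = 7
So out = 7

Answer: 7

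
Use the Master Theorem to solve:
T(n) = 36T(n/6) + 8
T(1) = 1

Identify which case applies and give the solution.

a=36, b=6, f(n)=8. log_6(36) = 2. Since c=0 < 2, Case 1 applies: T(n) = Θ(n^log_b(a)) = O(n^2).

Answer: O(n^2) - Case 1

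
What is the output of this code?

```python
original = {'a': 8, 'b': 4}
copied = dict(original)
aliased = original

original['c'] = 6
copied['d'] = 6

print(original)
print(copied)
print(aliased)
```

Key concept: dict() creates copy, assignment creates alias.
Step by step:
`original = {'a': 8, 'b': 4}` → original = {'a': 8, 'b': 4}
`copied = dict(original)` → copied = {'a': 8, 'b': 4}
`aliased = original` → aliased = {'a': 8, 'b': 4} (same object as original)
`original['c'] = 6` → original = {'a': 8, 'b': 4, 'c': 6} (same object as aliased); aliased = {'a': 8, 'b': 4, 'c': 6} (same object as original)
`copied['d'] = 6` → copied = {'a': 8, 'b': 4, 'd': 6}
`print(original)` → prints {'a': 8, 'b': 4, 'c': 6}
`print(copied)` → prints {'a': 8, 'b': 4, 'd': 6}
`print(aliased)` → prints {'a': 8, 'b': 4, 'c': 6}

Answer:
{'a': 8, 'b': 4, 'c': 6}
{'a': 8, 'b': 4, 'd': 6}
{'a': 8, 'b': 4, 'c': 6}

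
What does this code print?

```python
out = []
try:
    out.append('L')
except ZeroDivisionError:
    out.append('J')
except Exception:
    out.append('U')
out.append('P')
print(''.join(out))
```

Execution trace: 'L' (try body, no exception) → 'P' (after the try/except). Output: LP

Answer: LP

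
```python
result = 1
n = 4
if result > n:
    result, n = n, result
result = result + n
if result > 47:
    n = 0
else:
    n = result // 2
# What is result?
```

Trace:
`result = 1` → result = 1
`n = 4` → n = 4
`if result > n: ...` → result > n is False → no variable changes
`result = result + n` → result = 5
`if result > 47: ...` → result > 47 is False, take else branch → n = 2
So result = 5

Answer: 5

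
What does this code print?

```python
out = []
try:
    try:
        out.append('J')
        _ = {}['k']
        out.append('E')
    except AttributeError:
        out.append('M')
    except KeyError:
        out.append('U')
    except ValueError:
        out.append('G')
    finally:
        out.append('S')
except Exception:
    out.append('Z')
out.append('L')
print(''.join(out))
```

Execution trace: 'J' (inner try body) → 'U' (inner except KeyError) → 'S' (inner finally) → 'L' (after the try/except). Output: JUSL

Answer: JUSL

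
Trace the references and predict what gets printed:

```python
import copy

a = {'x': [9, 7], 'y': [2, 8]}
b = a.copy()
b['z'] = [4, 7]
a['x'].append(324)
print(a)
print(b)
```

Key concept: shallow copy of dict with mutable values.
Step by step:
`a = {'x': [9, 7], 'y': [2, 8]}` → a = {'x': [9, 7], 'y': [2, 8]}
`b = a.copy()` → b = {'x': [9, 7], 'y': [2, 8]}
`b['z'] = [4, 7]` → b = {'x': [9, 7], 'y': [2, 8], 'z': [4, 7]}
`a['x'].append(324)` → a = {'x': [9, 7, 324], 'y': [2, 8]}; b = {'x': [9, 7, 324], 'y': [2, 8], 'z': [4, 7]}
`print(a)` → prints {'x': [9, 7, 324], 'y': [2, 8]}
`print(b)` → prints {'x': [9, 7, 324], 'y': [2, 8], 'z': [4, 7]}

Answer:
{'x': [9, 7, 324], 'y': [2, 8]}
{'x': [9, 7, 324], 'y': [2, 8], 'z': [4, 7]}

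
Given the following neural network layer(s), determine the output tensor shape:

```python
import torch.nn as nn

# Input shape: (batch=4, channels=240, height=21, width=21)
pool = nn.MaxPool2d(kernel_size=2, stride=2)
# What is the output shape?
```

Input: (4, 240, 21, 21) -> Output: (4, 240, 10, 10)

Answer: (4, 240, 10, 10)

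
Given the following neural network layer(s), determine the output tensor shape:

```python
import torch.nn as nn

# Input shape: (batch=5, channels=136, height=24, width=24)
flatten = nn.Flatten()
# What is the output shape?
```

Input: (5, 136, 24, 24) -> Output: (5, 78336)

Answer: (5, 78336)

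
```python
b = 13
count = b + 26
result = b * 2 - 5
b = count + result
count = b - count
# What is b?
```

Trace:
`b = 13` → b = 13
`count = b + 26` → count = 39
`result = b * 2 - 5` → result = 21
`b = count + result` → b = 60
`count = b - count` → count = 21
So b = 60

Answer: 60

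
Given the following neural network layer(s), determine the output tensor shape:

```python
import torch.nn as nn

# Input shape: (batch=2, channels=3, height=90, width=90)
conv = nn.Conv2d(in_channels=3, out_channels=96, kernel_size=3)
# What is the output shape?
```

Input: (2, 3, 90, 90) -> Output: (2, 96, 88, 88)

Answer: (2, 96, 88, 88)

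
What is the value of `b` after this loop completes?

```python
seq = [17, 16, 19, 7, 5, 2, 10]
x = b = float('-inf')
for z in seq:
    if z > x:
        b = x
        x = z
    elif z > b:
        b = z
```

Second largest (with repeats) in [17, 16, 19, 7, 5, 2, 10]
`b` takes the values: -inf → 16 → 17

Answer: 17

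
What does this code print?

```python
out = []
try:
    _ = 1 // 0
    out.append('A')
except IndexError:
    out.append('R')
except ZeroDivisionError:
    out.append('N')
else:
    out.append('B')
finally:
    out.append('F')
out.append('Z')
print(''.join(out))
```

Execution trace: 'N' (except ZeroDivisionError) → 'F' (finally) → 'Z' (after the try/except). Output: NFZ

Answer: NFZ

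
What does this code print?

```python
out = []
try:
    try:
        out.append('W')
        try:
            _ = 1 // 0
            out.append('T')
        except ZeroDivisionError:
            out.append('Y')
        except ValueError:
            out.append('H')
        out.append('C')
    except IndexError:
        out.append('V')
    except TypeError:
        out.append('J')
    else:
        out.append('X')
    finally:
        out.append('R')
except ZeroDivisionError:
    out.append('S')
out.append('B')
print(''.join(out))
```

Execution trace: 'W' (try body) → 'Y' (inner except ZeroDivisionError) → 'C' (try body, no exception) → 'X' (else) → 'R' (finally) → 'B' (after the try/except). Output: WYCXRB

Answer: WYCXRB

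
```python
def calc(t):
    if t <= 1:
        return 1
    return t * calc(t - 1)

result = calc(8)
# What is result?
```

calc(8) = 8 * 7 * 6 * 5 * 4 * 3 * 2 * 1 = 40320

Answer: 40320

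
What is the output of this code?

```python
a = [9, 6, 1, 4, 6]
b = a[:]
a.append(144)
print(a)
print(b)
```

Key concept: slice [:] creates copy.
Step by step:
`a = [9, 6, 1, 4, 6]` → a = [9, 6, 1, 4, 6]
`b = a[:]` → b = [9, 6, 1, 4, 6]
`a.append(144)` → a = [9, 6, 1, 4, 6, 144]
`print(a)` → prints [9, 6, 1, 4, 6, 144]
`print(b)` → prints [9, 6, 1, 4, 6]

Answer:
[9, 6, 1, 4, 6, 144]
[9, 6, 1, 4, 6]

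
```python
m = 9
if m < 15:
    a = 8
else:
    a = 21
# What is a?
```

Trace:
`m = 9` → m = 9
`if m < 15: ...` → m < 15 is True → a = 8
So a = 8

Answer: 8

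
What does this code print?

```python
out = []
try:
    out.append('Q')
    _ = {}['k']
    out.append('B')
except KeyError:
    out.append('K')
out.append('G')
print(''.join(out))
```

Execution trace: 'Q' (try body) → 'K' (except KeyError) → 'G' (after the try/except). Output: QKG

Answer: QKG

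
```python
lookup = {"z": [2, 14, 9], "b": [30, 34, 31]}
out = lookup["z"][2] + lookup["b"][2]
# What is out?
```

Trace:
`lookup = {"z": [2, 14, 9], "b": [30, 34, 31]}` → lookup = {'z': [2, 14, 9], 'b': [30, 34, 31]}
`out = lookup["z"][2] + lookup["b"][2]` → out = 40
So out = 40

Answer: 40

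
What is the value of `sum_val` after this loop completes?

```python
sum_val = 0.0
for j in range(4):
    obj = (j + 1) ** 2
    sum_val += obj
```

Sum of squared losses 1² + 2² + ... + 4²
`sum_val` takes the values: 0.0 → 1.0 → 5.0 → 14.0 → 30.0

Answer: 30.0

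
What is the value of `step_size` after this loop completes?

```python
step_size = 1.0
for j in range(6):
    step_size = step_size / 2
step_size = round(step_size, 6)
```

Halving LR 6 times: 1 / 2^6
`step_size` takes the values: 1.0 → 0.5 → 0.25 → 0.125 → 0.0625 → 0.03125 → 0.015625

Answer: 0.015625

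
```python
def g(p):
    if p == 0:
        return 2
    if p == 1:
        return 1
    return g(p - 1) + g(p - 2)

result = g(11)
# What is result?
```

Build up from base cases: g(0)=2, g(1)=1, g(2)=3, g(3)=4, g(4)=7, g(5)=11, g(6)=18, ..., g(11)=199

Answer: 199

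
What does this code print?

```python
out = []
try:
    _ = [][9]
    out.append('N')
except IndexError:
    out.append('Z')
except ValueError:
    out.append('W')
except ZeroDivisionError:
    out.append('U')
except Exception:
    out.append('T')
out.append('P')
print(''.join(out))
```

Execution trace: 'Z' (except IndexError) → 'P' (after the try/except). Output: ZP

Answer: ZP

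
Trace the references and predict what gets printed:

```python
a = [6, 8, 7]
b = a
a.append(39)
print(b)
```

Key concept: basic list aliasing.
Step by step:
`a = [6, 8, 7]` → a = [6, 8, 7]
`b = a` → b = [6, 8, 7] (same object as a)
`a.append(39)` → a = [6, 8, 7, 39] (same object as b); b = [6, 8, 7, 39] (same object as a)
`print(b)` → prints [6, 8, 7, 39]

Answer: [6, 8, 7, 39]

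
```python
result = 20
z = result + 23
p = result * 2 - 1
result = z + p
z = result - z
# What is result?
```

Trace:
`result = 20` → result = 20
`z = result + 23` → z = 43
`p = result * 2 - 1` → p = 39
`result = z + p` → result = 82
`z = result - z` → z = 39
So result = 82

Answer: 82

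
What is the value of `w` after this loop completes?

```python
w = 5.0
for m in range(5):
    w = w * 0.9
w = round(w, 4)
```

Exponential decay: 5.0 * 0.9^5
`w` takes the values: 5.0 → 4.5 → 4.05 → 3.645 → 3.2805 → 2.95245 → 2.9525

Answer: 2.9525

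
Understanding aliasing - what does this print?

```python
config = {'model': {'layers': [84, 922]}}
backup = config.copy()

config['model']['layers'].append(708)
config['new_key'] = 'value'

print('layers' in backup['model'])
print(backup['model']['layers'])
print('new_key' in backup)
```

Key concept: shallow copy gotcha with nested dict.
Step by step:
`config = {'model': {'layers': [84, 922]}}` → config = {'model': {'layers': [84, 922]}}
`backup = config.copy()` → backup = {'model': {'layers': [84, 922]}}
`config['model']['layers'].append(708)` → config = {'model': {'layers': [84, 922, 708]}}; backup = {'model': {'layers': [84, 922, 708]}}
`config['new_key'] = 'value'` → config = {'model': {'layers': [84, 922, 708]}, 'new_key': 'value'}
`print('layers' in backup['model'])` → prints True
`print(backup['model']['layers'])` → prints [84, 922, 708]
`print('new_key' in backup)` → prints False

Answer:
True
[84, 922, 708]
False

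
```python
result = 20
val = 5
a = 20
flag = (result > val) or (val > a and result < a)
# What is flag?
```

Trace:
`result = 20` → result = 20
`val = 5` → val = 5
`a = 20` → a = 20
`flag = (result > val) or (val > a and result < a)` → flag = True
So flag = True

Answer: True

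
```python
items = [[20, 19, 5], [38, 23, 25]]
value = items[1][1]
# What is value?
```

Trace:
`items = [[20, 19, 5], [38, 23, 25]]` → items = [[20, 19, 5], [38, 23, 25]]
`value = items[1][1]` → value = 23
So value = 23

Answer: 23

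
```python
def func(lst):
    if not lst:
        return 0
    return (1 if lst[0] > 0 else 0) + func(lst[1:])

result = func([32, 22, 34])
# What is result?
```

Count of positive elements in [32, 22, 34] = 3

Answer: 3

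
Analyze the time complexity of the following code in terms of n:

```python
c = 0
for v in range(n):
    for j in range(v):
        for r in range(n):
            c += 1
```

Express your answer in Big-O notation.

Each loop level contributes: n × n × n. Multiplying the contributions gives O(n^3).

Answer: O(n^3)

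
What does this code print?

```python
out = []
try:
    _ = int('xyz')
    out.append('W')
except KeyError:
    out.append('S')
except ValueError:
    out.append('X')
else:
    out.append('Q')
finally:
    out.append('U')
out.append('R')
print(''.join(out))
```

Execution trace: 'X' (except ValueError) → 'U' (finally) → 'R' (after the try/except). Output: XUR

Answer: XUR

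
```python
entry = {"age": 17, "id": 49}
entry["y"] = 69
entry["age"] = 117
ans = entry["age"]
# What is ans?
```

Trace:
`entry = {"age": 17, "id": 49}` → entry = {'age': 17, 'id': 49}
`entry["y"] = 69` → entry = {'age': 17, 'id': 49, 'y': 69}
`entry["age"] = 117` → entry = {'age': 117, 'id': 49, 'y': 69}
`ans = entry["age"]` → ans = 117
So ans = 117

Answer: 117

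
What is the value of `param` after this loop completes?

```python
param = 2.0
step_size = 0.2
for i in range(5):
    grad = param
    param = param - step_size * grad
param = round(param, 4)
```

Gradient descent: w = 2.0 * (1 - 0.2)^5
`param` takes the values: 2.0 → 1.6 → 1.28 → 1.024 → 0.8192 → 0.65536 → 0.6554

Answer: 0.6554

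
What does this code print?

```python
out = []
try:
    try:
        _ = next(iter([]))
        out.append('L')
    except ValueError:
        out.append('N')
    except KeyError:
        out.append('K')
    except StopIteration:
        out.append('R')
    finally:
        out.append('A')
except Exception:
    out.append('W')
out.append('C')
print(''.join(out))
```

Execution trace: 'R' (inner except StopIteration) → 'A' (inner finally) → 'C' (after the try/except). Output: RAC

Answer: RAC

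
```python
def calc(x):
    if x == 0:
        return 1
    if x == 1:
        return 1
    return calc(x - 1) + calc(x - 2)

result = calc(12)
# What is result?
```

Build up from base cases: calc(0)=1, calc(1)=1, calc(2)=2, calc(3)=3, calc(4)=5, calc(5)=8, calc(6)=13, ..., calc(12)=233

Answer: 233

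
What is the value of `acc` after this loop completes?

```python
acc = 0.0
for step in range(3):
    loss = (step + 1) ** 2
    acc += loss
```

Sum of squared losses 1² + 2² + ... + 3²
`acc` takes the values: 0.0 → 1.0 → 5.0 → 14.0

Answer: 14.0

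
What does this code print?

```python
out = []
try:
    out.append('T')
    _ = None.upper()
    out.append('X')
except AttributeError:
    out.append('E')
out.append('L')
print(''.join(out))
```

Execution trace: 'T' (try body) → 'E' (except AttributeError) → 'L' (after the try/except). Output: TEL

Answer: TEL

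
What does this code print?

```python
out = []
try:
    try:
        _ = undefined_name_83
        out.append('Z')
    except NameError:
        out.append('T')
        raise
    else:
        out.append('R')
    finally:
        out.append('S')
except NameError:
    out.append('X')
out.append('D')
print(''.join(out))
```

Execution trace: 'T' (except NameError) → 'S' (finally) → 'X' (outer except NameError) → 'D' (after the try/except). Output: TSXD

Answer: TSXD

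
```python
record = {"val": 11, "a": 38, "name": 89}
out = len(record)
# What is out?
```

Trace:
`record = {"val": 11, "a": 38, "name": 89}` → record = {'val': 11, 'a': 38, 'name': 89}
`out = len(record)` → out = 3
So out = 3

Answer: 3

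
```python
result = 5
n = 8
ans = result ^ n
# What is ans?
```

Trace:
`result = 5` → result = 5
`n = 8` → n = 8
`ans = result ^ n` → ans = 13
So ans = 13

Answer: 13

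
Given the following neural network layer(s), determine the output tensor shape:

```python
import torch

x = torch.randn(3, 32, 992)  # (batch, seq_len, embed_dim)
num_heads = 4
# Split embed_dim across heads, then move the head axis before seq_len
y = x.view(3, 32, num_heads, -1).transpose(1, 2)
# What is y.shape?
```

Input: (3, 32, 992) -> head_dim = 992 // 4 = 248; after view: (3, 32, 4, 248) -> after transpose(1, 2): (3, 4, 32, 248) -> Output: (3, 4, 32, 248)

Answer: (3, 4, 32, 248)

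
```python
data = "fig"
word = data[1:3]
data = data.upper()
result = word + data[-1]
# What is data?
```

Trace:
`data = "fig"` → data = 'fig'
`word = data[1:3]` → word = 'ig'
`data = data.upper()` → data = 'FIG'
`result = word + data[-1]` → result = 'igG'
So data = 'FIG'

Answer: 'FIG'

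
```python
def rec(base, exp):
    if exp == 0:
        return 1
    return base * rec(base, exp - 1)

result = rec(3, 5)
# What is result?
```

rec(3, 5) = 3 * 3 * 3 * 3 * 3 = 243

Answer: 243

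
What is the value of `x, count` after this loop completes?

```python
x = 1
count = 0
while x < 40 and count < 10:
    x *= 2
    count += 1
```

Double until >= 40 or 10 iterations
`x, count` takes the values: (1, 0) → (2, 0) → (2, 1) → (4, 1) → (4, 2) → (8, 2) → (8, 3) → (16, 3) → (16, 4) → (32, 4) → (32, 5) → (64, 5) → (64, 6)

Answer: 64, 6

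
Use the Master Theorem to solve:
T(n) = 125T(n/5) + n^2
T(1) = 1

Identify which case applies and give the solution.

a=125, b=5, f(n)=n^2. log_5(125) = 3. Since c=2 < 3, Case 1 applies: T(n) = Θ(n^log_b(a)) = O(n^3).

Answer: O(n^3) - Case 1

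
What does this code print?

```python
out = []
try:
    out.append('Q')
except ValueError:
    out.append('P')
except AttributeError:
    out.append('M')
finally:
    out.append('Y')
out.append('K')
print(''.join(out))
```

Execution trace: 'Q' (try body, no exception) → 'Y' (finally) → 'K' (after the try/except). Output: QYK

Answer: QYK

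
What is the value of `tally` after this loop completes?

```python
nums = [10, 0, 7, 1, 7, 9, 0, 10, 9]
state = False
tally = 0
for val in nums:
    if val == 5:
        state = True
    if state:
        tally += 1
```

Count elements after first 5 in [10, 0, 7, 1, 7, 9, 0, 10, 9]
`tally` takes the values: 0

Answer: 0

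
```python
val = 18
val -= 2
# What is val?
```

Trace:
`val = 18` → val = 18
`val -= 2` → val = 16
So val = 16

Answer: 16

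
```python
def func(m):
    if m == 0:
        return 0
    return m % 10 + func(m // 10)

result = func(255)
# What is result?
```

Sum of digits of 255: 5 + 5 + 2 = 12

Answer: 12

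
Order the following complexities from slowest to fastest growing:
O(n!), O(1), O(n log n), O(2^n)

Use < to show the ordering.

Ordered by growth rate: O(1) < O(n log n) < O(2^n) < O(n!)

Answer: O(1) < O(n log n) < O(2^n) < O(n!)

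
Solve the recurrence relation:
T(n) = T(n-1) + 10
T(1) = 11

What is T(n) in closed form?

Unrolling: T(n) = T(1) + 10·(n-1) = 11 + 10(n-1) = 10n + 1.

Answer: T(n) = 10n + 1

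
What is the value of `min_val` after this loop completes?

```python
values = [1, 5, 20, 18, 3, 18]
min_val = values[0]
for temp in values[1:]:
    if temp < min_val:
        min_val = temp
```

Minimum of [1, 5, 20, 18, 3, 18]
`min_val` takes the values: 1

Answer: 1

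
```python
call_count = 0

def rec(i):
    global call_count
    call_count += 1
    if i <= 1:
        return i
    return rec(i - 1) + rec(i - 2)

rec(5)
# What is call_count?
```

Calls(i) = 1 + Calls(i-1) + Calls(i-2); Calls(0)=Calls(1)=1. For i=5 this gives 15.

Answer: 15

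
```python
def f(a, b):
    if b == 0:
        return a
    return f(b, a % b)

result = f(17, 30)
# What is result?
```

f(17, 30) -> f(30, 17) -> f(17, 13) -> f(13, 4) -> f(4, 1) -> f(1, 0) -> 1

Answer: 1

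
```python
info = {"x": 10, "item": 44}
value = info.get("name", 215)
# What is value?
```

Trace:
`info = {"x": 10, "item": 44}` → info = {'x': 10, 'item': 44}
`value = info.get("name", 215)` → value = 215
So value = 215

Answer: 215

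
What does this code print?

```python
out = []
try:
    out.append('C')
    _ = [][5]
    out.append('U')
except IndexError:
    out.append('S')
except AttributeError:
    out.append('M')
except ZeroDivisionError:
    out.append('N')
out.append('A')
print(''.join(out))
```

Execution trace: 'C' (try body) → 'S' (except IndexError) → 'A' (after the try/except). Output: CSA

Answer: CSA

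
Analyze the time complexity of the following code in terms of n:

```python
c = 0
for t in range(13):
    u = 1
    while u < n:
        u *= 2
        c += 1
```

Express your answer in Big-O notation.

Each loop level contributes: 1 × log n. Multiplying the contributions gives O(log n).

Answer: O(log n)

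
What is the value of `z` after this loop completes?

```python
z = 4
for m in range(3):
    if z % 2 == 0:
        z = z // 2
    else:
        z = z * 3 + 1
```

Collatz-style transformation from 4
`z` takes the values: 4 → 2 → 1 → 4

Answer: 4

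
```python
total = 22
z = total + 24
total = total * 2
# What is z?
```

Trace:
`total = 22` → total = 22
`z = total + 24` → z = 46
`total = total * 2` → total = 44
So z = 46

Answer: 46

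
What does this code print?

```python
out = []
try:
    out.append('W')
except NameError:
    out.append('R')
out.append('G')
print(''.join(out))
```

Execution trace: 'W' (try body, no exception) → 'G' (after the try/except). Output: WG

Answer: WG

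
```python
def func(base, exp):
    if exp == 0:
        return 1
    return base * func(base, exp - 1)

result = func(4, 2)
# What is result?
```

func(4, 2) = 4 * 4 = 16

Answer: 16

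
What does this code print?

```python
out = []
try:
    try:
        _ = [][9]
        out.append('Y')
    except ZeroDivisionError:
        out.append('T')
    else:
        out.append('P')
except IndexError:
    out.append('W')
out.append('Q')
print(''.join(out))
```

Execution trace: 'W' (outer except IndexError) → 'Q' (after the try/except). Output: WQ

Answer: WQ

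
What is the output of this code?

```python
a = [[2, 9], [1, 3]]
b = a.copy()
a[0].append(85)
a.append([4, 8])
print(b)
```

Key concept: shallow copy with nested lists.
Step by step:
`a = [[2, 9], [1, 3]]` → a = [[2, 9], [1, 3]]
`b = a.copy()` → b = [[2, 9], [1, 3]]
`a[0].append(85)` → a = [[2, 9, 85], [1, 3]]; b = [[2, 9, 85], [1, 3]]
`a.append([4, 8])` → a = [[2, 9, 85], [1, 3], [4, 8]]
`print(b)` → prints [[2, 9, 85], [1, 3]]

Answer: [[2, 9, 85], [1, 3]]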